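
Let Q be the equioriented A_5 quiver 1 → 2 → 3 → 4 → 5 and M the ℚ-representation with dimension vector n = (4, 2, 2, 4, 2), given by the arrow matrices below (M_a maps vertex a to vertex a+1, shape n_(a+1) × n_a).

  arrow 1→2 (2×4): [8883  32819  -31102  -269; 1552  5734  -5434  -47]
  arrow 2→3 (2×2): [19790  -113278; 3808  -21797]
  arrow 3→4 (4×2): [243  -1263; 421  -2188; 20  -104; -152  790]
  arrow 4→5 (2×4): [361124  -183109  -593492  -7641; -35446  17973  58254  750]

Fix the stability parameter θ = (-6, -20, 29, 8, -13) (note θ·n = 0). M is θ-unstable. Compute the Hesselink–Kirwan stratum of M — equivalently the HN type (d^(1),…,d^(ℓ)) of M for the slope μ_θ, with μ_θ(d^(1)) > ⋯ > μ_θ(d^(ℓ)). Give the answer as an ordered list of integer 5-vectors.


Interval decomposition of M: I[1,1]^2, I[1,4], I[1,5], I[4,4], I[4,5].
HN type (ℓ=5): μ^(1)=37/2; μ^(2)=8; μ^(3)=-5/2; μ^(4)=-6; μ^(5)=-13

((0, 0, 1, 1, 0); (0, 0, 1, 2, 1); (0, 0, 0, 1, 1); (2, 0, 0, 0, 0); (2, 2, 0, 0, 0))


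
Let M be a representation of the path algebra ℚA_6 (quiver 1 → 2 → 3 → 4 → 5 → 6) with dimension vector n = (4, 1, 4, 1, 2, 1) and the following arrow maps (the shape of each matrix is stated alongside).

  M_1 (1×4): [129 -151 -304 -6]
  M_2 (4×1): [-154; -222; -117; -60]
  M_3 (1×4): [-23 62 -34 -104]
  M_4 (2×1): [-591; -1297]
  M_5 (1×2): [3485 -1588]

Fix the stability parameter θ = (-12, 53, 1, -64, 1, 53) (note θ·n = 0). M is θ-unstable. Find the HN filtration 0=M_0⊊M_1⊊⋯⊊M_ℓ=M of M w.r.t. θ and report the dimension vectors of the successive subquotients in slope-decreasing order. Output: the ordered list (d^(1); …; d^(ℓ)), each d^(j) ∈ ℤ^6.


Barcode: M ≅ I[1,1]^3, I[1,6], I[3,3]^3, I[5,5]. HN layers by μ_θ (4 steps, strictly decreasing):
  μ^(1)=53; μ^(2)=1; μ^(3)=-10/3; μ^(4)=-12

((0, 0, 0, 0, 0, 1); (0, 0, 3, 0, 2, 0); (0, 1, 1, 1, 0, 0); (4, 0, 0, 0, 0, 0))


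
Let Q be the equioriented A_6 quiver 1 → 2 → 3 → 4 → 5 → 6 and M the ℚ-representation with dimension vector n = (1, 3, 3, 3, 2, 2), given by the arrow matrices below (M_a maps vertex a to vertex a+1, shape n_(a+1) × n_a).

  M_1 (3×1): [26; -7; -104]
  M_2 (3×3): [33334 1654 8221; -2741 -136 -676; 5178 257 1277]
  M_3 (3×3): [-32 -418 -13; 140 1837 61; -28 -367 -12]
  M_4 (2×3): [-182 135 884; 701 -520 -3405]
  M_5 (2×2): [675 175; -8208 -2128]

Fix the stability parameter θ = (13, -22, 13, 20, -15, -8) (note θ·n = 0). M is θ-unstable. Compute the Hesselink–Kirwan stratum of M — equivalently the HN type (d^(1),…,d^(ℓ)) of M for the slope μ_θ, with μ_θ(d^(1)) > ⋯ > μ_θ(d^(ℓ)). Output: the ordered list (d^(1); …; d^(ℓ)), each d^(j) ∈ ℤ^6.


Interval decomposition of M: I[1,5], I[2,3], I[2,4], I[4,6], I[6,6].
HN type (ℓ=7): μ^(1)=20; μ^(2)=13; μ^(3)=6; μ^(4)=-1; μ^(5)=-9/2; μ^(6)=-8; μ^(7)=-22

((0, 0, 0, 1, 0, 0); (0, 0, 2, 0, 0, 0); (0, 0, 1, 1, 1, 0); (0, 0, 0, 1, 1, 1); (1, 1, 0, 0, 0, 0); (0, 0, 0, 0, 0, 1); (0, 2, 0, 0, 0, 0))


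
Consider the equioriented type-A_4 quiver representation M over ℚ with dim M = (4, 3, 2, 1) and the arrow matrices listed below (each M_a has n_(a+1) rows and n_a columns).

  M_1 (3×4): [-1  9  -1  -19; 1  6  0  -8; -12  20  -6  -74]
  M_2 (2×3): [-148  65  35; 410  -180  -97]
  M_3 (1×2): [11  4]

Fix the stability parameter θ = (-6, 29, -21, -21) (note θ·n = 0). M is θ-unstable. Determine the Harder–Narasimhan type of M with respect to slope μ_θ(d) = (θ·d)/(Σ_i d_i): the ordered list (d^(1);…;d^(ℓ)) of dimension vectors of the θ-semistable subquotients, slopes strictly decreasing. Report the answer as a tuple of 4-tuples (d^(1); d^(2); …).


Interval decomposition of M: I[1,1], I[1,2], I[1,3], I[1,4].
HN type (ℓ=4): μ^(1)=29; μ^(2)=4; μ^(3)=-13/3; μ^(4)=-6

((0, 1, 0, 0); (0, 1, 1, 0); (0, 1, 1, 1); (4, 0, 0, 0))


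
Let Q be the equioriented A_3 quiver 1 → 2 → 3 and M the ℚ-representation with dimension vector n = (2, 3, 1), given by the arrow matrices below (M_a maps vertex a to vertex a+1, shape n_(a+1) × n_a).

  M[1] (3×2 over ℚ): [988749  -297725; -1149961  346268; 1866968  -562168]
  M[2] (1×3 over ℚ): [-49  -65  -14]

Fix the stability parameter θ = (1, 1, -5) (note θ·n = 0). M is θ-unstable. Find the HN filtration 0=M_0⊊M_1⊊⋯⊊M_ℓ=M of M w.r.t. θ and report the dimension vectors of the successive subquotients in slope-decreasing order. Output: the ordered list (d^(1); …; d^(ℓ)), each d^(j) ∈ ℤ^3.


Via rank(M_{q-1}∘⋯∘M_p): M ≅ I[1,2], I[1,3], I[2,2].
μ_θ-semistable layers: μ^(1)=1; μ^(2)=-1

((1, 2, 0); (1, 1, 1))


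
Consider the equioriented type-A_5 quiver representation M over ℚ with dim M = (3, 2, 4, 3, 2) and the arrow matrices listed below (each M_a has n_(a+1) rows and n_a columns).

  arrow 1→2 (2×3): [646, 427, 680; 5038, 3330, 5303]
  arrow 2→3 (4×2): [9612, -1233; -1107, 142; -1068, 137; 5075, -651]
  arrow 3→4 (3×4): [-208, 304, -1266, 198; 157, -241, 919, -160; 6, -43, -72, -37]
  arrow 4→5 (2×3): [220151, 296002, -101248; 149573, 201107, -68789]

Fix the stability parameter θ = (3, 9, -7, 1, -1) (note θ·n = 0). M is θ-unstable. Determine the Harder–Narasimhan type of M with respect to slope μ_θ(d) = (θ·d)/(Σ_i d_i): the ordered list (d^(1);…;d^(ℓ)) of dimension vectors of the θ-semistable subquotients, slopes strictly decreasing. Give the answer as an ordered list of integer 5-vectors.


Interval decomposition of M: I[1,1], I[1,4], I[1,5], I[3,3], I[3,5].
HN type (ℓ=5): μ^(1)=3; μ^(2)=3/2; μ^(3)=1; μ^(4)=0; μ^(5)=-7

((1, 0, 0, 0, 0); (1, 1, 1, 1, 0); (1, 1, 1, 1, 1); (0, 0, 0, 1, 1); (0, 0, 2, 0, 0))


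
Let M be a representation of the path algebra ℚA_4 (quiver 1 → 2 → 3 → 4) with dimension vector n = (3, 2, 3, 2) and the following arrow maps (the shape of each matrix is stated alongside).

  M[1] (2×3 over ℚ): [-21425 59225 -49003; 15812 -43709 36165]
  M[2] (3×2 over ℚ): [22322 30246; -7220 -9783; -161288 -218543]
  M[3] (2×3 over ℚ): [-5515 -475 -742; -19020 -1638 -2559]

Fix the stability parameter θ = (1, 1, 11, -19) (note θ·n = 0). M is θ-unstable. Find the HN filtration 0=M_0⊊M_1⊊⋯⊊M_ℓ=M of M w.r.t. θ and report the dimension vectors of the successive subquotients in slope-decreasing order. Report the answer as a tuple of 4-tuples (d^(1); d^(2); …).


Interval decomposition of M: I[1,1], I[1,4]^2, I[3,3].
HN type (ℓ=3): μ^(1)=11; μ^(2)=1; μ^(3)=-3/2

((0, 0, 1, 0); (1, 0, 0, 0); (2, 2, 2, 2))


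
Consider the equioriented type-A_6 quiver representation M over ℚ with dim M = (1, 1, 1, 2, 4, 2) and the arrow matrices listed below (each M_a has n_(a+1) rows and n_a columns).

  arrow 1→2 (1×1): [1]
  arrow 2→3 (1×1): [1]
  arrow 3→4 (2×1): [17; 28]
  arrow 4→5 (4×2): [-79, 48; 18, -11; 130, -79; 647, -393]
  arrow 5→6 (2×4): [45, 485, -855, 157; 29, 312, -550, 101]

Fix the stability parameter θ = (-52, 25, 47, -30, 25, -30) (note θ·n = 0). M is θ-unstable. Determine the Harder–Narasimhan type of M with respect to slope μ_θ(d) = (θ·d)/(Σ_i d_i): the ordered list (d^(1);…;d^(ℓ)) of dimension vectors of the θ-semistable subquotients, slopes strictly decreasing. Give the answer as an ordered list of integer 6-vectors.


Interval decomposition of M: I[1,5], I[4,6], I[5,5], I[5,6].
HN type (ℓ=5): μ^(1)=25; μ^(2)=14; μ^(3)=-5/2; μ^(4)=-30; μ^(5)=-52

((0, 0, 0, 0, 2, 0); (0, 1, 1, 1, 0, 0); (0, 0, 0, 0, 2, 2); (0, 0, 0, 1, 0, 0); (1, 0, 0, 0, 0, 0))


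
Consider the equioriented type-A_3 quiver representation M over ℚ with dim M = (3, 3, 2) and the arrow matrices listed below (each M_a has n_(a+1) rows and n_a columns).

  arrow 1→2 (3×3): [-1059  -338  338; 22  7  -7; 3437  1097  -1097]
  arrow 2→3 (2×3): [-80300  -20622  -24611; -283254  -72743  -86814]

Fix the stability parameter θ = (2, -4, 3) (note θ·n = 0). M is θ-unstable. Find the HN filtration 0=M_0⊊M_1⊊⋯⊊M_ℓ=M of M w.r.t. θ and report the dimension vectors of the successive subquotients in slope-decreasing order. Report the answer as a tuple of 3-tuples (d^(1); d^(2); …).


Barcode: M ≅ I[1,1], I[1,3]^2, I[2,2]. HN layers by μ_θ (4 steps, strictly decreasing):
  μ^(1)=3; μ^(2)=2; μ^(3)=-1; μ^(4)=-4

((0, 0, 2); (1, 0, 0); (2, 2, 0); (0, 1, 0))


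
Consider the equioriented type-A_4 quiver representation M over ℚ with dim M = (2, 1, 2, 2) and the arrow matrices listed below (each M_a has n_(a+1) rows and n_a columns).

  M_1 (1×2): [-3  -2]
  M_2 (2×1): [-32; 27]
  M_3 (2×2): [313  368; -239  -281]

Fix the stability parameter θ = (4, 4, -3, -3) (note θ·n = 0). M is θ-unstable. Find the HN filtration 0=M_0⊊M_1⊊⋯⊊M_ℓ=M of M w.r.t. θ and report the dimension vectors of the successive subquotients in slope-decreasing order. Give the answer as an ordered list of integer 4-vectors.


Interval decomposition of M: I[1,1], I[1,4], I[3,4].
HN type (ℓ=3): μ^(1)=4; μ^(2)=1/2; μ^(3)=-3

((1, 0, 0, 0); (1, 1, 1, 1); (0, 0, 1, 1))


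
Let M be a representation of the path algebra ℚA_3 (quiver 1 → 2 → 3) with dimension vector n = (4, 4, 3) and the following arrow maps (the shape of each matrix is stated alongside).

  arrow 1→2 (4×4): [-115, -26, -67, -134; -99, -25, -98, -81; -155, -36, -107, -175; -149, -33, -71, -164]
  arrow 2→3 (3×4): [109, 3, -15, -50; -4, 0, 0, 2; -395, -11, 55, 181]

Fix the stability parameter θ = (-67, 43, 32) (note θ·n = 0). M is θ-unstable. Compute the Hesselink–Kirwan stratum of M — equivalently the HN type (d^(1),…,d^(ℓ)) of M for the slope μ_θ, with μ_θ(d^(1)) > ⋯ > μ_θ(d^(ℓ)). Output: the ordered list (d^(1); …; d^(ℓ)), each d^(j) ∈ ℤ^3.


Barcode: M ≅ I[1,2]^2, I[1,3]^2, I[3,3]. HN layers by μ_θ (4 steps, strictly decreasing):
  μ^(1)=43; μ^(2)=75/2; μ^(3)=32; μ^(4)=-67

((0, 2, 0); (0, 2, 2); (0, 0, 1); (4, 0, 0))


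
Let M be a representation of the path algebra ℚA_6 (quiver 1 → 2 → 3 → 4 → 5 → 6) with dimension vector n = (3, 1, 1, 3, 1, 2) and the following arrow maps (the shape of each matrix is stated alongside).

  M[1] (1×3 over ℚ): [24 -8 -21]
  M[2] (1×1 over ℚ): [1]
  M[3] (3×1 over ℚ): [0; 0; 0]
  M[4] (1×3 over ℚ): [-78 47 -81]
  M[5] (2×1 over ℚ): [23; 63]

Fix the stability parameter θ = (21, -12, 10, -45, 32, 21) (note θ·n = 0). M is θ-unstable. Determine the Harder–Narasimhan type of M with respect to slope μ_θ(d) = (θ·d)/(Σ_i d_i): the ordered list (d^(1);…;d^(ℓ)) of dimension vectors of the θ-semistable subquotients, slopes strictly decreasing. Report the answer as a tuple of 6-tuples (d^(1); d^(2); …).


Via rank(M_{q-1}∘⋯∘M_p): M ≅ I[1,1]^2, I[1,3], I[4,4]^2, I[4,6], I[6,6].
μ_θ-semistable layers: μ^(1)=53/2; μ^(2)=21; μ^(3)=10; μ^(4)=9/2; μ^(5)=-45

((0, 0, 0, 0, 1, 1); (2, 0, 0, 0, 0, 1); (0, 0, 1, 0, 0, 0); (1, 1, 0, 0, 0, 0); (0, 0, 0, 3, 0, 0))


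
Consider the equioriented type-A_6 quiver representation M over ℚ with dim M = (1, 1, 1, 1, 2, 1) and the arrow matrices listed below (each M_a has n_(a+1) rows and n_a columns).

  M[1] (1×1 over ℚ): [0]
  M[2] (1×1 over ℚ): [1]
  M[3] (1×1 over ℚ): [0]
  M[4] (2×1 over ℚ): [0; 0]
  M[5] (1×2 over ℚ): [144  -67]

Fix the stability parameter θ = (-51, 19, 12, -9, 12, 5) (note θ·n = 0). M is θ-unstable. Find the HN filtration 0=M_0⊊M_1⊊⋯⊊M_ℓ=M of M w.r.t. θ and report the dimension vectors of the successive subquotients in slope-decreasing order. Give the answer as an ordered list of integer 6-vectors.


Via rank(M_{q-1}∘⋯∘M_p): M ≅ I[1,1], I[2,3], I[4,4], I[5,5], I[5,6].
μ_θ-semistable layers: μ^(1)=31/2; μ^(2)=12; μ^(3)=17/2; μ^(4)=-9; μ^(5)=-51

((0, 1, 1, 0, 0, 0); (0, 0, 0, 0, 1, 0); (0, 0, 0, 0, 1, 1); (0, 0, 0, 1, 0, 0); (1, 0, 0, 0, 0, 0))


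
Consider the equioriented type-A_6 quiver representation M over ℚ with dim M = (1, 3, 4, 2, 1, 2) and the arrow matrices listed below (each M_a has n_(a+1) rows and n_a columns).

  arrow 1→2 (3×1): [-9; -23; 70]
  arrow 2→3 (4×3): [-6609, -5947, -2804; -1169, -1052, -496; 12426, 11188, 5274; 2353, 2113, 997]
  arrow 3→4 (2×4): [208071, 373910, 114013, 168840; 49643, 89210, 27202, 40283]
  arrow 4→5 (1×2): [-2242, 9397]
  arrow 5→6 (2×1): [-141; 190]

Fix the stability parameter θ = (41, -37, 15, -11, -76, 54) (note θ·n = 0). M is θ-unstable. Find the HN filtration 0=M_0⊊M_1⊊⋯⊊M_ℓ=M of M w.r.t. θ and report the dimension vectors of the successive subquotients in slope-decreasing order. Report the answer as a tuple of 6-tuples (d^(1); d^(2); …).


Interval decomposition of M: I[1,6], I[2,3], I[2,4], I[3,3], I[6,6].
HN type (ℓ=5): μ^(1)=54; μ^(2)=15; μ^(3)=2; μ^(4)=-68/5; μ^(5)=-37

((0, 0, 0, 0, 0, 2); (0, 0, 2, 0, 0, 0); (0, 0, 1, 1, 0, 0); (1, 1, 1, 1, 1, 0); (0, 2, 0, 0, 0, 0))


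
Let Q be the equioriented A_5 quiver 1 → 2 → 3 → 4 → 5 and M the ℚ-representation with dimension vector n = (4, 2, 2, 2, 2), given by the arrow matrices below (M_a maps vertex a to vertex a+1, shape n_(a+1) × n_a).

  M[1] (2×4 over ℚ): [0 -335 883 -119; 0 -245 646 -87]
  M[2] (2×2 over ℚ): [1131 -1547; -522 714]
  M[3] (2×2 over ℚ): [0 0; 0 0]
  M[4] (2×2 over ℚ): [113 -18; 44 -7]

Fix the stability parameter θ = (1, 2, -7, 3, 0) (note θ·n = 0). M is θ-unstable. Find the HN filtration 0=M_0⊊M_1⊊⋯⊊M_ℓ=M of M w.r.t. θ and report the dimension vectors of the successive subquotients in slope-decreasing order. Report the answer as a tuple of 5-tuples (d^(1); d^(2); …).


Interval decomposition of M: I[1,1]^2, I[1,2], I[1,3], I[3,3], I[4,5]^2.
HN type (ℓ=5): μ^(1)=2; μ^(2)=3/2; μ^(3)=1; μ^(4)=-4/3; μ^(5)=-7

((0, 1, 0, 0, 0); (0, 0, 0, 2, 2); (3, 0, 0, 0, 0); (1, 1, 1, 0, 0); (0, 0, 1, 0, 0))


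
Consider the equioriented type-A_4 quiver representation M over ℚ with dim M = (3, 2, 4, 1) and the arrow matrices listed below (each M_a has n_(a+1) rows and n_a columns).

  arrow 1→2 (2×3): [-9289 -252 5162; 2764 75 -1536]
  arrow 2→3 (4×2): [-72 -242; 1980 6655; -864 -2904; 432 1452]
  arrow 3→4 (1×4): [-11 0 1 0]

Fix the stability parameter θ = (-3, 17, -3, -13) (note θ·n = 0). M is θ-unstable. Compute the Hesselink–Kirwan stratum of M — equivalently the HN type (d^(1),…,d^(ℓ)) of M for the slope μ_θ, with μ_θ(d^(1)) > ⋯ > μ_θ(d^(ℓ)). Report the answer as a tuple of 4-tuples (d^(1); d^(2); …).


Via rank(M_{q-1}∘⋯∘M_p): M ≅ I[1,1], I[1,2], I[1,4], I[3,3]^3.
μ_θ-semistable layers: μ^(1)=17; μ^(2)=1/3; μ^(3)=-3

((0, 1, 0, 0); (0, 1, 1, 1); (3, 0, 3, 0))


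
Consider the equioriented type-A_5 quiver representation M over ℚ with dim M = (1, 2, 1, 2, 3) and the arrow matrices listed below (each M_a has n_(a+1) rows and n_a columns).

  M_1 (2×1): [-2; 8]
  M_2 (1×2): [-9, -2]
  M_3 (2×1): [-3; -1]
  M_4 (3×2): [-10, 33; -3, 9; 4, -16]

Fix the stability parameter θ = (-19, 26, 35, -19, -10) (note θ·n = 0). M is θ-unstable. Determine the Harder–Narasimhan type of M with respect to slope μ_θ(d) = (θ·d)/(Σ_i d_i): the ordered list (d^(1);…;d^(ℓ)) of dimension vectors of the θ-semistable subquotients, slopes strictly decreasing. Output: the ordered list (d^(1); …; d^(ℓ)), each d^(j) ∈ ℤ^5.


Barcode: M ≅ I[1,5], I[2,2], I[4,5], I[5,5]. HN layers by μ_θ (4 steps, strictly decreasing):
  μ^(1)=26; μ^(2)=8; μ^(3)=-10; μ^(4)=-19

((0, 1, 0, 0, 0); (0, 1, 1, 1, 1); (0, 0, 0, 0, 2); (1, 0, 0, 1, 0))


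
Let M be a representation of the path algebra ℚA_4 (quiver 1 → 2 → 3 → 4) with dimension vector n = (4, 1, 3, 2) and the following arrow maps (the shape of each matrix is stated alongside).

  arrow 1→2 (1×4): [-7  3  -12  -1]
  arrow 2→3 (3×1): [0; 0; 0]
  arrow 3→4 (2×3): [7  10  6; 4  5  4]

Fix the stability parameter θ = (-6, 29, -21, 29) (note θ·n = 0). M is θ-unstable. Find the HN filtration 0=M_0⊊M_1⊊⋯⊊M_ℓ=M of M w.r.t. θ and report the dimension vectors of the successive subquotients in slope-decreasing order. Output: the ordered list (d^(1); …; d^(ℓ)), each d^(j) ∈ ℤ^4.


Interval decomposition of M: I[1,1]^3, I[1,2], I[3,3], I[3,4]^2.
HN type (ℓ=3): μ^(1)=29; μ^(2)=-6; μ^(3)=-21

((0, 1, 0, 2); (4, 0, 0, 0); (0, 0, 3, 0))


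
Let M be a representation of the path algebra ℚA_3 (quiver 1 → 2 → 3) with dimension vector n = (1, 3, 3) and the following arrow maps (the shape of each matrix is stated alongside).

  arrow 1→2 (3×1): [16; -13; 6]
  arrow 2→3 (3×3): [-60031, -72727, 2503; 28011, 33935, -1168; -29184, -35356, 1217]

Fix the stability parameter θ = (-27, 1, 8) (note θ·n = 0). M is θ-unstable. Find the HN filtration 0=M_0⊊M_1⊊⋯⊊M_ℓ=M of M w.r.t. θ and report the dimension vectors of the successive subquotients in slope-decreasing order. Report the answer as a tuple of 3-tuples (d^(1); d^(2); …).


Barcode: M ≅ I[1,3], I[2,2], I[2,3], I[3,3]. HN layers by μ_θ (3 steps, strictly decreasing):
  μ^(1)=8; μ^(2)=1; μ^(3)=-27

((0, 0, 3); (0, 3, 0); (1, 0, 0))


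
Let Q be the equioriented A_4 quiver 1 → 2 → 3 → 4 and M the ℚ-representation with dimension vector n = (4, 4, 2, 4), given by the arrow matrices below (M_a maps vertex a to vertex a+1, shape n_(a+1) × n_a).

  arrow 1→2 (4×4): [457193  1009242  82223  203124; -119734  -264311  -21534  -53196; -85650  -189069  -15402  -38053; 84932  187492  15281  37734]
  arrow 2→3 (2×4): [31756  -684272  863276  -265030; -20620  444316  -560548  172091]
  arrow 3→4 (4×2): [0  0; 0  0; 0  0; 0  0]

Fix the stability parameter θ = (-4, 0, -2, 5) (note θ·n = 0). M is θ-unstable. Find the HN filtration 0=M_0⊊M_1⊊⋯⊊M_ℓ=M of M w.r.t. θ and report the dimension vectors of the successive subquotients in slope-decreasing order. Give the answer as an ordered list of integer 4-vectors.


Barcode: M ≅ I[1,2]^2, I[1,3]^2, I[4,4]^4. HN layers by μ_θ (4 steps, strictly decreasing):
  μ^(1)=5; μ^(2)=0; μ^(3)=-1; μ^(4)=-4

((0, 0, 0, 4); (0, 2, 0, 0); (0, 2, 2, 0); (4, 0, 0, 0))


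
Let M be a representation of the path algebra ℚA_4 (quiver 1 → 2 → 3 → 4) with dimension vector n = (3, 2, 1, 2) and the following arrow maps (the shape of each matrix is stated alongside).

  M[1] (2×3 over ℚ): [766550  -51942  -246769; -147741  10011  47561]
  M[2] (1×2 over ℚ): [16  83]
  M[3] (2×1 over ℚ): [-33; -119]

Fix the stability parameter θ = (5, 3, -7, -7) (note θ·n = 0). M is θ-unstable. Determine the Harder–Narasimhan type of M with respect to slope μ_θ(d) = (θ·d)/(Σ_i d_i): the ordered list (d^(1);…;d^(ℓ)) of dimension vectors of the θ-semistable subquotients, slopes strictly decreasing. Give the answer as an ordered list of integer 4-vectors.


Interval decomposition of M: I[1,1], I[1,2], I[1,4], I[4,4].
HN type (ℓ=4): μ^(1)=5; μ^(2)=4; μ^(3)=-3/2; μ^(4)=-7

((1, 0, 0, 0); (1, 1, 0, 0); (1, 1, 1, 1); (0, 0, 0, 1))


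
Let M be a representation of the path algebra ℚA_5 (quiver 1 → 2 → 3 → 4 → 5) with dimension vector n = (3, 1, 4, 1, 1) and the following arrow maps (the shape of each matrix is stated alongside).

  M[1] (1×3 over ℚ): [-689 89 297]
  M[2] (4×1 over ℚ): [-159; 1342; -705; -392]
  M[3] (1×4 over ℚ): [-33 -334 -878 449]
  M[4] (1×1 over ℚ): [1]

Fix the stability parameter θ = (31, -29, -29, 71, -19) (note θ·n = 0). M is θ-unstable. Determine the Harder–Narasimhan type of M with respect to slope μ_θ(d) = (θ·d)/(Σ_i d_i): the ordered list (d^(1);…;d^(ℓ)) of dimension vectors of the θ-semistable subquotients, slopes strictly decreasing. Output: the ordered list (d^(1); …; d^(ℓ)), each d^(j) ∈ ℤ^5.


Barcode: M ≅ I[1,1]^2, I[1,5], I[3,3]^3. HN layers by μ_θ (4 steps, strictly decreasing):
  μ^(1)=31; μ^(2)=26; μ^(3)=-9; μ^(4)=-29

((2, 0, 0, 0, 0); (0, 0, 0, 1, 1); (1, 1, 1, 0, 0); (0, 0, 3, 0, 0))


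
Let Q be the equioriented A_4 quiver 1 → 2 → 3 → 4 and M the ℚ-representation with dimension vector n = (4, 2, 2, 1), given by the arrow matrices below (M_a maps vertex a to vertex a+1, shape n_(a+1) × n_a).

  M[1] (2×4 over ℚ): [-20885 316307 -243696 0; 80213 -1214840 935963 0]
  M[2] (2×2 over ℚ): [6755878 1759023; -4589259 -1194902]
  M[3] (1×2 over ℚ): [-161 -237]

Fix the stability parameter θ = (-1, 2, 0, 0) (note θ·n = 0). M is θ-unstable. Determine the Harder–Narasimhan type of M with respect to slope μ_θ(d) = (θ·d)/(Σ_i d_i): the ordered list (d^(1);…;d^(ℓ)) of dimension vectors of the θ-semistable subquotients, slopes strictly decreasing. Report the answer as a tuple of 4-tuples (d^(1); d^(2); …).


Barcode: M ≅ I[1,1]^2, I[1,3], I[1,4]. HN layers by μ_θ (3 steps, strictly decreasing):
  μ^(1)=1; μ^(2)=2/3; μ^(3)=-1

((0, 1, 1, 0); (0, 1, 1, 1); (4, 0, 0, 0))


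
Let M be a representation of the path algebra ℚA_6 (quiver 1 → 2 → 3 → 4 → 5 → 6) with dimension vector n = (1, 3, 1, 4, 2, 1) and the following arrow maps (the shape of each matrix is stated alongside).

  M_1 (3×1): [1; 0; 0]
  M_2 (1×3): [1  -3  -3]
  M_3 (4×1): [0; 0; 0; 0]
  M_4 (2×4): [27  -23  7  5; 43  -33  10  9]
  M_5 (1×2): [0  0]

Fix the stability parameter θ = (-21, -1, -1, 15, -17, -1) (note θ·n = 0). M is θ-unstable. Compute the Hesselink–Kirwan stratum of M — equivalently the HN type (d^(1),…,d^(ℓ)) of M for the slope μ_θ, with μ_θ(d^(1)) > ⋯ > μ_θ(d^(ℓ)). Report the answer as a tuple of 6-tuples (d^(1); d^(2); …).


Barcode: M ≅ I[1,3], I[2,2]^2, I[4,4]^2, I[4,5]^2, I[6,6]. HN layers by μ_θ (3 steps, strictly decreasing):
  μ^(1)=15; μ^(2)=-1; μ^(3)=-21

((0, 0, 0, 2, 0, 0); (0, 3, 1, 2, 2, 1); (1, 0, 0, 0, 0, 0))


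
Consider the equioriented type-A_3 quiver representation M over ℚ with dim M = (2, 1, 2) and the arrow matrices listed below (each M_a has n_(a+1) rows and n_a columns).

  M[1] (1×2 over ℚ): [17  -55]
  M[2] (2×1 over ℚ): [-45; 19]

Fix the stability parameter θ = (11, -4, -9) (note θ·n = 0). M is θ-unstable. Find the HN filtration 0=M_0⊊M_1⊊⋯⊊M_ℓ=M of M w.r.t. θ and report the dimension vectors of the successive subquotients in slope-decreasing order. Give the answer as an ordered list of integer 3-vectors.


Via rank(M_{q-1}∘⋯∘M_p): M ≅ I[1,1], I[1,3], I[3,3].
μ_θ-semistable layers: μ^(1)=11; μ^(2)=-2/3; μ^(3)=-9

((1, 0, 0); (1, 1, 1); (0, 0, 1))


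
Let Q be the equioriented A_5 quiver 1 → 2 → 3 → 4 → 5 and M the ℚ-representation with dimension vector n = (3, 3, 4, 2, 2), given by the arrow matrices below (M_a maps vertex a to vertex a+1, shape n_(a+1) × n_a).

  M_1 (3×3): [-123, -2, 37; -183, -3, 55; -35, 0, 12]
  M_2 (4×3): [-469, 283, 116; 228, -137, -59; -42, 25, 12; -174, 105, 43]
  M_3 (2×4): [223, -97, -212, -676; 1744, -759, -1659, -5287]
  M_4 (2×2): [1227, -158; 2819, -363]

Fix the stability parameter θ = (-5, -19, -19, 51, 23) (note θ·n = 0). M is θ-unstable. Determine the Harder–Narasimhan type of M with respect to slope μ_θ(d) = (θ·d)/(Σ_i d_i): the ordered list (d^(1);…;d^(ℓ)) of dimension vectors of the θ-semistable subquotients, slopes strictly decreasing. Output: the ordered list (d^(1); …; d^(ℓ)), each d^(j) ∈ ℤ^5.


Interval decomposition of M: I[1,3], I[1,5]^2, I[3,3].
HN type (ℓ=3): μ^(1)=37; μ^(2)=-43/3; μ^(3)=-19

((0, 0, 0, 2, 2); (3, 3, 3, 0, 0); (0, 0, 1, 0, 0))


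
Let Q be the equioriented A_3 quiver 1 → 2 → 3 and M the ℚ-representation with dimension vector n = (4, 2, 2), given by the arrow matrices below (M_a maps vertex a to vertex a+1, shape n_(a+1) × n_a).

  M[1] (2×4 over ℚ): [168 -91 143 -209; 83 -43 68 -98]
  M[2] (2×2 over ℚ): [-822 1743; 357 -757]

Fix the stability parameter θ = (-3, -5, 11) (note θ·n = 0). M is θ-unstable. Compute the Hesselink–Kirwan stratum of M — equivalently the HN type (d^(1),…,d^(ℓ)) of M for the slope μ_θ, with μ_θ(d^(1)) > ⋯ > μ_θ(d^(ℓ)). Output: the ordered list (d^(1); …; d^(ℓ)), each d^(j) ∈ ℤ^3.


Via rank(M_{q-1}∘⋯∘M_p): M ≅ I[1,1]^2, I[1,3]^2.
μ_θ-semistable layers: μ^(1)=11; μ^(2)=-3; μ^(3)=-4

((0, 0, 2); (2, 0, 0); (2, 2, 0))


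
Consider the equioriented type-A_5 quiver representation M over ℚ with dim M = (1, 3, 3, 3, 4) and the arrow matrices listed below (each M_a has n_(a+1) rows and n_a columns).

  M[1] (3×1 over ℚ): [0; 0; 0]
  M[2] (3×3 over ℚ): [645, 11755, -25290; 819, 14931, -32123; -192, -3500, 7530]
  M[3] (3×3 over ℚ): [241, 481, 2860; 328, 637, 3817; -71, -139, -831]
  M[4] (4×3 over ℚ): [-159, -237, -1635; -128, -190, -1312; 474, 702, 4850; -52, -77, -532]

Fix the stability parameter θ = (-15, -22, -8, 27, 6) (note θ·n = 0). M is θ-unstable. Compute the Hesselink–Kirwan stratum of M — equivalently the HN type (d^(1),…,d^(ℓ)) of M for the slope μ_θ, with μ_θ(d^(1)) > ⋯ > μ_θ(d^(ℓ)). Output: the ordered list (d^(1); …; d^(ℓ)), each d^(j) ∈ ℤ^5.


Interval decomposition of M: I[1,1], I[2,2], I[2,5]^2, I[3,4], I[5,5]^2.
HN type (ℓ=6): μ^(1)=27; μ^(2)=33/2; μ^(3)=6; μ^(4)=-8; μ^(5)=-15; μ^(6)=-22

((0, 0, 0, 1, 0); (0, 0, 0, 2, 2); (0, 0, 0, 0, 2); (0, 0, 3, 0, 0); (1, 0, 0, 0, 0); (0, 3, 0, 0, 0))


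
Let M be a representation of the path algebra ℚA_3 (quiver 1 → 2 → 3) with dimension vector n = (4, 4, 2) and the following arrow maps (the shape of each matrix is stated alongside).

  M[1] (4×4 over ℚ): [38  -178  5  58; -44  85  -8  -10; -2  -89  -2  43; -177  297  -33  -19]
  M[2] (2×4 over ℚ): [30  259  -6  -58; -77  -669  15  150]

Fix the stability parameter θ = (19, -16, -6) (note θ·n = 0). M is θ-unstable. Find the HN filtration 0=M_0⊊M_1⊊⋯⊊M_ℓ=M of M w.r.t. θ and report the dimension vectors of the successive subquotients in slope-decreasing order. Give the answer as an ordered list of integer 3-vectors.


Via rank(M_{q-1}∘⋯∘M_p): M ≅ I[1,2]^2, I[1,3]^2.
μ_θ-semistable layers: μ^(1)=3/2; μ^(2)=-1

((2, 2, 0); (2, 2, 2))


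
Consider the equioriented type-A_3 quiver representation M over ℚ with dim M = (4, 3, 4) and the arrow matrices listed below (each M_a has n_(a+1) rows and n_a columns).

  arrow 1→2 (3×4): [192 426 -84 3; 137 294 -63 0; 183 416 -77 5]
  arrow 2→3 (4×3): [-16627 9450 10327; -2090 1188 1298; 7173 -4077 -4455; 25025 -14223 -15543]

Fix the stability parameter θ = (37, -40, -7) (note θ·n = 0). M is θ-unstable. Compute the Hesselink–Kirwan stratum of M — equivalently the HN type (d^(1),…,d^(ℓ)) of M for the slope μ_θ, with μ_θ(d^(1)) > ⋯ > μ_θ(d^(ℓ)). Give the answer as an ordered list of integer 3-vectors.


Via rank(M_{q-1}∘⋯∘M_p): M ≅ I[1,1]^2, I[1,2], I[1,3], I[2,3], I[3,3]^2.
μ_θ-semistable layers: μ^(1)=37; μ^(2)=-3/2; μ^(3)=-10/3; μ^(4)=-7; μ^(5)=-40

((2, 0, 0); (1, 1, 0); (1, 1, 1); (0, 0, 3); (0, 1, 0))


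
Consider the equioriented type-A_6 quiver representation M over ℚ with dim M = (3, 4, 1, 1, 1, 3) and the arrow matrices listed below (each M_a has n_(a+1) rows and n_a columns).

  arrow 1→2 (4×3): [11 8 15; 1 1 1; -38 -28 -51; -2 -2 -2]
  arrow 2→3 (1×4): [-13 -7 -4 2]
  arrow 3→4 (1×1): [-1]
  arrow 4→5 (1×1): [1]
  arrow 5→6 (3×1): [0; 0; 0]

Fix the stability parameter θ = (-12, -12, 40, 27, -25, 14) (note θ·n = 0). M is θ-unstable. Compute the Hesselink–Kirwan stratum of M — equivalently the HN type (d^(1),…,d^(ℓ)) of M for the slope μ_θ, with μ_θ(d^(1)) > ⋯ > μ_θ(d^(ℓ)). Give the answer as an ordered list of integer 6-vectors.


Barcode: M ≅ I[1,2]^2, I[1,5], I[2,2], I[6,6]^3. HN layers by μ_θ (2 steps, strictly decreasing):
  μ^(1)=14; μ^(2)=-12

((0, 0, 1, 1, 1, 3); (3, 4, 0, 0, 0, 0))


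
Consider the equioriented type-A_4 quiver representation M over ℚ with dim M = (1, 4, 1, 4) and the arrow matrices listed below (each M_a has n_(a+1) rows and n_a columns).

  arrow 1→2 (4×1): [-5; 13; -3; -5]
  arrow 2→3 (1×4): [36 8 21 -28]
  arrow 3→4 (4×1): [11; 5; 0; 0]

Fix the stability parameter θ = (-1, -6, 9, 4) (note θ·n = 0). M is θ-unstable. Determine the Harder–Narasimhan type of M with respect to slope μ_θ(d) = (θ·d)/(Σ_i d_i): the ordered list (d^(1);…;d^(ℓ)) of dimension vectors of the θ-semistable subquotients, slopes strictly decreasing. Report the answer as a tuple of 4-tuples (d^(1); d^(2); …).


Barcode: M ≅ I[1,4], I[2,2]^3, I[4,4]^3. HN layers by μ_θ (4 steps, strictly decreasing):
  μ^(1)=13/2; μ^(2)=4; μ^(3)=-7/2; μ^(4)=-6

((0, 0, 1, 1); (0, 0, 0, 3); (1, 1, 0, 0); (0, 3, 0, 0))


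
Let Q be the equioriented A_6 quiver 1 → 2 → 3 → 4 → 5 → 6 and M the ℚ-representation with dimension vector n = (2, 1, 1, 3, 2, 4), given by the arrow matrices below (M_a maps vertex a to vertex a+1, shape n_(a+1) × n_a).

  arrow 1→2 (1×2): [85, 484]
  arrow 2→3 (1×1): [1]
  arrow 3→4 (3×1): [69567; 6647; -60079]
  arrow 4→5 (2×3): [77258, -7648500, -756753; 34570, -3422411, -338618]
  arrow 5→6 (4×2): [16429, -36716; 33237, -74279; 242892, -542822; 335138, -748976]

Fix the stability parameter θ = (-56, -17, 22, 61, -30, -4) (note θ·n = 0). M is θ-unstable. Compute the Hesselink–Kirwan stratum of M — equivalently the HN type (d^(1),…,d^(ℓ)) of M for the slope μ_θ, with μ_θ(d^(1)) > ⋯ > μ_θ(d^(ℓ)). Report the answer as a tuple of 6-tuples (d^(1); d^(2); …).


Barcode: M ≅ I[1,1], I[1,6], I[4,4], I[4,6], I[6,6]^2. HN layers by μ_θ (6 steps, strictly decreasing):
  μ^(1)=61; μ^(2)=49/4; μ^(3)=9; μ^(4)=-4; μ^(5)=-17; μ^(6)=-56

((0, 0, 0, 1, 0, 0); (0, 0, 1, 1, 1, 1); (0, 0, 0, 1, 1, 1); (0, 0, 0, 0, 0, 2); (0, 1, 0, 0, 0, 0); (2, 0, 0, 0, 0, 0))


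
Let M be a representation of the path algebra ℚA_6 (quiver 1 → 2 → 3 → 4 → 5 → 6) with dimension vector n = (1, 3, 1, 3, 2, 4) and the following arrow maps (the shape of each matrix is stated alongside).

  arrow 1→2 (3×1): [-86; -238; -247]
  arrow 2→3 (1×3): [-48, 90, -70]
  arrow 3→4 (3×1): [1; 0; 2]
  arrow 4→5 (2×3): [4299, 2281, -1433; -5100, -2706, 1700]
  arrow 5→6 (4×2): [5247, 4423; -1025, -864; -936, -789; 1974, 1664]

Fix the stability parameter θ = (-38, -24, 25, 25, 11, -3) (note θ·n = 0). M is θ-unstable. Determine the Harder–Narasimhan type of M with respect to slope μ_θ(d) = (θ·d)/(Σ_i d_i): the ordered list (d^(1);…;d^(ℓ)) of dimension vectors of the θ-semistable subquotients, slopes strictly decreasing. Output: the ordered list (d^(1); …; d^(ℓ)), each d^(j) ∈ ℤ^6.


Interval decomposition of M: I[1,6], I[2,2]^2, I[4,4], I[4,6], I[6,6]^2.
HN type (ℓ=6): μ^(1)=25; μ^(2)=29/2; μ^(3)=11; μ^(4)=-3; μ^(5)=-24; μ^(6)=-38

((0, 0, 0, 1, 0, 0); (0, 0, 1, 1, 1, 1); (0, 0, 0, 1, 1, 1); (0, 0, 0, 0, 0, 2); (0, 3, 0, 0, 0, 0); (1, 0, 0, 0, 0, 0))


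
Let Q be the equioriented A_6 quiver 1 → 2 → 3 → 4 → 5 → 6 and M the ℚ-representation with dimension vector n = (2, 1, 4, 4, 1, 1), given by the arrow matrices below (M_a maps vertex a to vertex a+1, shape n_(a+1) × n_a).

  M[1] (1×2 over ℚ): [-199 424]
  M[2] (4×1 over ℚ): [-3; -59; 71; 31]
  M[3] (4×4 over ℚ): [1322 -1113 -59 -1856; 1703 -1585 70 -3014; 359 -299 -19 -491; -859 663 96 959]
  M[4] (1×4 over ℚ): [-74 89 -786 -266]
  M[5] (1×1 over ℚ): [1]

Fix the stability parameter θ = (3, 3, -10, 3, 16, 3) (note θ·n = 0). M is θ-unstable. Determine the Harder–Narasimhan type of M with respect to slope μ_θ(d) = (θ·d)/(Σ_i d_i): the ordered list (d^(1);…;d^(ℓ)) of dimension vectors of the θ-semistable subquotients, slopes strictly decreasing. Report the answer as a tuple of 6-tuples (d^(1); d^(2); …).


Barcode: M ≅ I[1,1], I[1,4], I[3,4]^2, I[3,6]. HN layers by μ_θ (4 steps, strictly decreasing):
  μ^(1)=19/2; μ^(2)=3; μ^(3)=-4/3; μ^(4)=-10

((0, 0, 0, 0, 1, 1); (1, 0, 0, 4, 0, 0); (1, 1, 1, 0, 0, 0); (0, 0, 3, 0, 0, 0))


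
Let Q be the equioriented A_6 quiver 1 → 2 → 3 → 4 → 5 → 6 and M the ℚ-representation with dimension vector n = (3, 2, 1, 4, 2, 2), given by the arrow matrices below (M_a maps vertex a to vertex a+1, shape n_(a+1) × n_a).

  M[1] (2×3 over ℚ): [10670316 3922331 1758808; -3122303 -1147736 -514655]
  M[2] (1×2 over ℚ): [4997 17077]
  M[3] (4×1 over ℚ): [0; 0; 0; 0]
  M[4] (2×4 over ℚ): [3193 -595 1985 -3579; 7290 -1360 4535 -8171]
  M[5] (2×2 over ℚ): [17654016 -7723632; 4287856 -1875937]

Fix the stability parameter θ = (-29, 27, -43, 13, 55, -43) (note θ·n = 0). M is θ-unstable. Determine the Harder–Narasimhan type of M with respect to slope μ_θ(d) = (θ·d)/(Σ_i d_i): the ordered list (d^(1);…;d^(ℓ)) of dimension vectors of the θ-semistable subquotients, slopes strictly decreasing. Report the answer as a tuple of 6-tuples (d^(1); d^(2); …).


Barcode: M ≅ I[1,1], I[1,2], I[1,3], I[4,4]^2, I[4,5], I[4,6], I[6,6]. HN layers by μ_θ (7 steps, strictly decreasing):
  μ^(1)=55; μ^(2)=27; μ^(3)=13; μ^(4)=25/3; μ^(5)=-8; μ^(6)=-29; μ^(7)=-43

((0, 0, 0, 0, 1, 0); (0, 1, 0, 0, 0, 0); (0, 0, 0, 3, 0, 0); (0, 0, 0, 1, 1, 1); (0, 1, 1, 0, 0, 0); (3, 0, 0, 0, 0, 0); (0, 0, 0, 0, 0, 1))


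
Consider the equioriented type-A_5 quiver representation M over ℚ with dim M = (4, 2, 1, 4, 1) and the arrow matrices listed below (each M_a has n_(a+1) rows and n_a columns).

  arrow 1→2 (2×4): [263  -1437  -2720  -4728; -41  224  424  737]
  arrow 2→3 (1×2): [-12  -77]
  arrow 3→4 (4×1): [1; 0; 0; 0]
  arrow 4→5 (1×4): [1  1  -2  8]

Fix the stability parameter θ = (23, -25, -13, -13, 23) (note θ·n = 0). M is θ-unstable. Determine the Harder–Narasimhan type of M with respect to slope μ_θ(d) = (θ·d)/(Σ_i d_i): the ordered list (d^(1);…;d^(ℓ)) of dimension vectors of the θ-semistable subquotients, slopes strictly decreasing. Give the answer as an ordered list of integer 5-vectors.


Via rank(M_{q-1}∘⋯∘M_p): M ≅ I[1,1]^2, I[1,2], I[1,5], I[4,4]^3.
μ_θ-semistable layers: μ^(1)=23; μ^(2)=-1; μ^(3)=-7; μ^(4)=-13

((2, 0, 0, 0, 1); (1, 1, 0, 0, 0); (1, 1, 1, 1, 0); (0, 0, 0, 3, 0))


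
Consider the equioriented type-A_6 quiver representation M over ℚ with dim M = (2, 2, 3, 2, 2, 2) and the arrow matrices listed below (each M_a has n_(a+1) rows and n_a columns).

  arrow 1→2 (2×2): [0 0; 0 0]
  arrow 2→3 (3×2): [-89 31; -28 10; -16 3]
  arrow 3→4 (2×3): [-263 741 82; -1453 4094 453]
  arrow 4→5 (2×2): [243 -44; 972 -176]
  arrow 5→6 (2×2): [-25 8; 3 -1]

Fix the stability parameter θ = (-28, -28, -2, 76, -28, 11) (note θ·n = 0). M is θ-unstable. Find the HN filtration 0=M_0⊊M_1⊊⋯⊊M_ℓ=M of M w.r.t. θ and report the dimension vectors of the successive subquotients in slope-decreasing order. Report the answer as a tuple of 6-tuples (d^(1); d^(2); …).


Via rank(M_{q-1}∘⋯∘M_p): M ≅ I[1,1]^2, I[2,4], I[2,6], I[3,3], I[5,6].
μ_θ-semistable layers: μ^(1)=76; μ^(2)=59/3; μ^(3)=11; μ^(4)=-2; μ^(5)=-28

((0, 0, 0, 1, 0, 0); (0, 0, 0, 1, 1, 1); (0, 0, 0, 0, 0, 1); (0, 0, 3, 0, 0, 0); (2, 2, 0, 0, 1, 0))


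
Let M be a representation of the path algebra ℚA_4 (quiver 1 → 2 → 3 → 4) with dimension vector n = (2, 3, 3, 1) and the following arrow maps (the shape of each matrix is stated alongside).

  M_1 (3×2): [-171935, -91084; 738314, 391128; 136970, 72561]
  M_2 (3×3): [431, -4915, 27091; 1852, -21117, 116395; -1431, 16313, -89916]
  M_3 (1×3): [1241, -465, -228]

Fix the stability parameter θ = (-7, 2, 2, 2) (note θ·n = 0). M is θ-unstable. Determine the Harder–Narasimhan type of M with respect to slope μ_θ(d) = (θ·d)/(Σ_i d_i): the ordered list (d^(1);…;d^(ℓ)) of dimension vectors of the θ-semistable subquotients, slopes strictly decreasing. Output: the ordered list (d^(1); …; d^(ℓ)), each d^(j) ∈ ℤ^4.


Interval decomposition of M: I[1,3], I[1,4], I[2,3].
HN type (ℓ=2): μ^(1)=2; μ^(2)=-7

((0, 3, 3, 1); (2, 0, 0, 0))


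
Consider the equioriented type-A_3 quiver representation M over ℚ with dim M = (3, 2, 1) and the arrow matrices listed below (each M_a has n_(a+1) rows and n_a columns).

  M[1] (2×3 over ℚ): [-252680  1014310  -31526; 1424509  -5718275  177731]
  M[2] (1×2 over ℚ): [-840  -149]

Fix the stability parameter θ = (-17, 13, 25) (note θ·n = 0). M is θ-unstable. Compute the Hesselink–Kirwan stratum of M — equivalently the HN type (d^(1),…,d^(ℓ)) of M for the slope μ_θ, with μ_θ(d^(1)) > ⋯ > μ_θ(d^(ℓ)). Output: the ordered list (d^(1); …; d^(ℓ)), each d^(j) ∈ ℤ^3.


Interval decomposition of M: I[1,1], I[1,2], I[1,3].
HN type (ℓ=3): μ^(1)=25; μ^(2)=13; μ^(3)=-17

((0, 0, 1); (0, 2, 0); (3, 0, 0))


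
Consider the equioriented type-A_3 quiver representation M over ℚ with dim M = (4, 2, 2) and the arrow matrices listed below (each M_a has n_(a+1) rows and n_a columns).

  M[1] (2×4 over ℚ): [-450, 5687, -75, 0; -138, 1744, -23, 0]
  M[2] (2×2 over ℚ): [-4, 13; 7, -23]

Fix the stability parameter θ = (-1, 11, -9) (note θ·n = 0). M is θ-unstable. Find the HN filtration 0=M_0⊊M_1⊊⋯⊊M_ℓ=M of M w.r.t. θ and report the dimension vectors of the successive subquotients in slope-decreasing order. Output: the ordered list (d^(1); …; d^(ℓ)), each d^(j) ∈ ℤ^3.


Interval decomposition of M: I[1,1]^2, I[1,3]^2.
HN type (ℓ=2): μ^(1)=1; μ^(2)=-1

((0, 2, 2); (4, 0, 0))


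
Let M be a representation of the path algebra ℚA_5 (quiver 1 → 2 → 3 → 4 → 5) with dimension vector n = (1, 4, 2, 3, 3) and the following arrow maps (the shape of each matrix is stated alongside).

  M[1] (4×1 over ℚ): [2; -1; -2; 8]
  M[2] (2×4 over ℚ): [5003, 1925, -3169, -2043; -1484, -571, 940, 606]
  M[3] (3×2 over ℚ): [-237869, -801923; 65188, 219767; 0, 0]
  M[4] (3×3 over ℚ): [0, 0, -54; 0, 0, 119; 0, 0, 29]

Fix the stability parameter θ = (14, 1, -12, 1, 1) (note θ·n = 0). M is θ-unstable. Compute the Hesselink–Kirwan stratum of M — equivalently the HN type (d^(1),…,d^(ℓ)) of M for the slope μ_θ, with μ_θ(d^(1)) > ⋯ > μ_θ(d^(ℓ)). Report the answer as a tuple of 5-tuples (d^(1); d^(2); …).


Via rank(M_{q-1}∘⋯∘M_p): M ≅ I[1,4], I[2,2]^2, I[2,4], I[4,5], I[5,5]^2.
μ_θ-semistable layers: μ^(1)=1; μ^(2)=-11/2

((1, 3, 1, 3, 3); (0, 1, 1, 0, 0))


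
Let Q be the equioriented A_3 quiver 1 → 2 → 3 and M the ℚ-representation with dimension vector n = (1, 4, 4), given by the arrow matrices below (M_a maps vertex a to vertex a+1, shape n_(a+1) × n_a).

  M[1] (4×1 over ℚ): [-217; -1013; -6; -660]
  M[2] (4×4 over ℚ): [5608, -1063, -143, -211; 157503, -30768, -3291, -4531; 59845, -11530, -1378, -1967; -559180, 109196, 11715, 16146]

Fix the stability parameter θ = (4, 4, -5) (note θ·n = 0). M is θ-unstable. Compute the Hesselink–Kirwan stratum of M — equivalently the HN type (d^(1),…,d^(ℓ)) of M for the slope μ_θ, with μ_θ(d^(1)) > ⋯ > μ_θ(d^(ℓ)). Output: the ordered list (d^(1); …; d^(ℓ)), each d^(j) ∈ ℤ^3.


Via rank(M_{q-1}∘⋯∘M_p): M ≅ I[1,3], I[2,3]^3.
μ_θ-semistable layers: μ^(1)=1; μ^(2)=-1/2

((1, 1, 1); (0, 3, 3))


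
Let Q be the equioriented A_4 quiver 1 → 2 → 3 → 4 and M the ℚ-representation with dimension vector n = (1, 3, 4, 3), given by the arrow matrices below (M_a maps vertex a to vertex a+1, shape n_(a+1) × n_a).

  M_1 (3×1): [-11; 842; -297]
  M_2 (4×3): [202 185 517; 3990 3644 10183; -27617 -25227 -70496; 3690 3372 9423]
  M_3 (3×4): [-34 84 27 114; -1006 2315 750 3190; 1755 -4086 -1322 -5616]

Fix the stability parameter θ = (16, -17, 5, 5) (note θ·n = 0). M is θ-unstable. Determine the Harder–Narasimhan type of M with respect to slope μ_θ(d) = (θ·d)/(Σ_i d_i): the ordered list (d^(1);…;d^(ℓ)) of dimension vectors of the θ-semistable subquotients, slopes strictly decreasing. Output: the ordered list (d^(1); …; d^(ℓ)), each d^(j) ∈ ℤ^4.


Via rank(M_{q-1}∘⋯∘M_p): M ≅ I[1,4], I[2,4]^2, I[3,3].
μ_θ-semistable layers: μ^(1)=5; μ^(2)=-1/2; μ^(3)=-17

((0, 0, 4, 3); (1, 1, 0, 0); (0, 2, 0, 0))
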